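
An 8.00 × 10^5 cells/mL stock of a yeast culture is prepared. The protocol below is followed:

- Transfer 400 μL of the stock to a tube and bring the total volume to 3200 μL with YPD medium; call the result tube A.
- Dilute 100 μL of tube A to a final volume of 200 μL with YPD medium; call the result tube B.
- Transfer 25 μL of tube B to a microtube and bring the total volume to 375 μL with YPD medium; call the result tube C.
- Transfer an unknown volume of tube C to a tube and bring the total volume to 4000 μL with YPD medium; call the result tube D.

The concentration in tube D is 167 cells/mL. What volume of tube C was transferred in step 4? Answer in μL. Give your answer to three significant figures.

Step 1: 400 μL brought to 3200 μL → factor 3200/400 = 8
Step 2: 100 μL brought to 200 μL → factor 200/100 = 2
Step 3: 25 μL brought to 375 μL → factor 375/25 = 15
Step 4: v brought to 4000 μL → factor = 4000 μL/v
Product of known-step factors = 240
Overall factor = 8.00 × 10^5 cells/mL / (167 cells/mL) = 4790.4
Step-4 factor = 4790.4 / 240 = 19.96
v = 4000 μL / 19.96 = 200 μL

200 μL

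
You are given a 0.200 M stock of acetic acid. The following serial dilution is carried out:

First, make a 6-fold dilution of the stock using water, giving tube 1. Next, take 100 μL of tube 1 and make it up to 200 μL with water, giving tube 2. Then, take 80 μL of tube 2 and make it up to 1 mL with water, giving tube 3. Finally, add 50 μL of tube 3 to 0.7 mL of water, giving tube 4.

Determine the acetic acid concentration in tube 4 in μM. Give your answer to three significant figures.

Step 1: 6-fold → factor 6
Step 2: 100 μL brought to 200 μL → factor 200/100 = 2
Step 3: 80 μL brought to 1 mL → factor 1000/80 = 12.5
Step 4: 50 μL + 0.7 mL = 750 μL total → factor 750/50 = 15
Overall dilution factor = 6 × 2 × 12.5 × 15 = 2250
Final = 0.200 M / 2250 = 8.889 × 10^-5 M = 88.9 μM

88.9 μM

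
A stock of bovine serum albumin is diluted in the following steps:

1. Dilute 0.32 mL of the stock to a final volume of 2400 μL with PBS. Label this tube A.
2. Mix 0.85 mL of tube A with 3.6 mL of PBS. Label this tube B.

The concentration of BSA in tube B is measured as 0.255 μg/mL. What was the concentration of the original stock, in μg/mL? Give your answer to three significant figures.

10.0 μg/mL

Step 1: 0.32 mL brought to 2400 μL → factor 2.4/0.32 = 7.5
Step 2: 0.85 mL + 3.6 mL = 4.45 mL total → factor 4.45/0.85 = 5.2353
Overall dilution factor = 7.5 × 5.2353 = 39.265
Stock = 0.255 μg/mL × 39.265 = 10.0 μg/mL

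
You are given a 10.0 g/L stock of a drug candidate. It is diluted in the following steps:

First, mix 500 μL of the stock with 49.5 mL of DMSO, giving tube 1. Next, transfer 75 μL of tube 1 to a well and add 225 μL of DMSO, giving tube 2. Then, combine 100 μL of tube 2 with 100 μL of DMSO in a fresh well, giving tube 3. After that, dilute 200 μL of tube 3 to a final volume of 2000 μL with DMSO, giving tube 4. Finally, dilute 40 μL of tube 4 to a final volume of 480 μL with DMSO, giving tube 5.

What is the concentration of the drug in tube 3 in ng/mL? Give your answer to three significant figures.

1.25 × 10^4 ng/mL

Step 1: 500 μL + 49.5 mL = 50000 μL total → factor 50000/500 = 100
Step 2: 75 μL + 225 μL = 300 μL total → factor 300/75 = 4
Step 3: 100 μL + 100 μL = 200 μL total → factor 200/100 = 2
Dilution factor through tube 3 = 100 × 4 × 2 = 800
[tube 3] = 10.0 g/L / 800 = 0.01250 g/L = 1.25 × 10^4 ng/mL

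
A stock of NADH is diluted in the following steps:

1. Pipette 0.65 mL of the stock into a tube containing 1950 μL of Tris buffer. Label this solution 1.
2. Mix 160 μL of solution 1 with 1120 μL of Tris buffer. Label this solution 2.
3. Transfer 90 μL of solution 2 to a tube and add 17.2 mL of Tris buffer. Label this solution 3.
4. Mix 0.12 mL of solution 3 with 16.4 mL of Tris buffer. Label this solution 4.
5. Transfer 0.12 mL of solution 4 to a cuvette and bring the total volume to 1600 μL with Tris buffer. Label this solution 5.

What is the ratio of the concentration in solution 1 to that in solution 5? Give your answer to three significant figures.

2.82 × 10^6

Step 1: 0.65 mL + 1950 μL = 2.6 mL total → factor 2.6/0.65 = 4
Step 2: 160 μL + 1120 μL = 1280 μL total → factor 1280/160 = 8
Step 3: 90 μL + 17.2 mL = 17290 μL total → factor 17290/90 = 192.11
Step 4: 0.12 mL + 16.4 mL = 16.52 mL total → factor 16.52/0.12 = 137.67
Step 5: 0.12 mL brought to 1600 μL → factor 1.6/0.12 = 13.333
Dilution factor to solution 1 = 4; to solution 5 = 1.1284 × 10^7
[solution 1]/[solution 5] = (factor to solution 5)/(factor to solution 1) = 1.1284 × 10^7/4 = 2.82 × 10^6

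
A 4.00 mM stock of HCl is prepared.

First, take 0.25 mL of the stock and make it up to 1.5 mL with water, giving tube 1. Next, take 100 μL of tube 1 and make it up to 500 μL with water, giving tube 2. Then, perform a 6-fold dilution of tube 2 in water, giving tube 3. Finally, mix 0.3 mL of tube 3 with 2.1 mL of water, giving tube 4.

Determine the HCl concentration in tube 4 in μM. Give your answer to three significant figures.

Step 1: 0.25 mL brought to 1.5 mL → factor 1.5/0.25 = 6
Step 2: 100 μL brought to 500 μL → factor 500/100 = 5
Step 3: 6-fold → factor 6
Step 4: 0.3 mL + 2.1 mL = 2.4 mL total → factor 2.4/0.3 = 8
Overall dilution factor = 6 × 5 × 6 × 8 = 1440
Final = 4.00 mM / 1440 = 0.002778 mM = 2.78 μM

2.78 μM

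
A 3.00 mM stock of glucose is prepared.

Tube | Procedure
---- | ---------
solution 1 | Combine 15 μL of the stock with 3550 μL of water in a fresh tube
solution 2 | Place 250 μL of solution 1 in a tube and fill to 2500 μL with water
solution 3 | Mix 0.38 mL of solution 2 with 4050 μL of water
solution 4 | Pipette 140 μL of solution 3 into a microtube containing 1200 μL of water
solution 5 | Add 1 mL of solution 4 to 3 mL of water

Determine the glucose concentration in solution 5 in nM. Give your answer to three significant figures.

2.83 nM

Step 1: 15 μL + 3550 μL = 3565 μL total → factor 3565/15 = 237.67
Step 2: 250 μL brought to 2500 μL → factor 2500/250 = 10
Step 3: 0.38 mL + 4050 μL = 4.43 mL total → factor 4.43/0.38 = 11.658
Step 4: 140 μL + 1200 μL = 1340 μL total → factor 1340/140 = 9.5714
Step 5: 1 mL + 3 mL = 4 mL total → factor 4/1 = 4
Overall dilution factor = 237.67 × 10 × 11.658 × 9.5714 × 4 = 1.0608 × 10^6
Final = 3.00 mM / 1.0608 × 10^6 = 2.828 × 10^-6 mM = 2.83 nM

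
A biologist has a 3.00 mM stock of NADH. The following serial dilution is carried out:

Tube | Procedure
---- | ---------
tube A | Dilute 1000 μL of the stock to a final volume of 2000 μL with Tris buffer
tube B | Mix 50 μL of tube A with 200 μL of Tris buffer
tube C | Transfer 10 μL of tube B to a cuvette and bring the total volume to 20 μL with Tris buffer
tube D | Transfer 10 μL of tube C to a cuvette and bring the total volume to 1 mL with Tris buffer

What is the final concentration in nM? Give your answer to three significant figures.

1.50 × 10^3 nM

Step 1: 1000 μL brought to 2000 μL → factor 2000/1000 = 2
Step 2: 50 μL + 200 μL = 250 μL total → factor 250/50 = 5
Step 3: 10 μL brought to 20 μL → factor 20/10 = 2
Step 4: 10 μL brought to 1 mL → factor 1000/10 = 100
Overall dilution factor = 2 × 5 × 2 × 100 = 2000
Final = 3.00 mM / 2000 = 0.001500 mM = 1.50 × 10^3 nM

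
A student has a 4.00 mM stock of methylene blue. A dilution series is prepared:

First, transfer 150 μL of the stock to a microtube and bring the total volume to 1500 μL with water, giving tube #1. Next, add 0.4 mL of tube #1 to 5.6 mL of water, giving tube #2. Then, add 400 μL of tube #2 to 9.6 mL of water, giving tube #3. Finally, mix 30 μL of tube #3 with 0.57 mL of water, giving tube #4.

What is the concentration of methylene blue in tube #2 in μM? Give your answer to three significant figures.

26.7 μM

Step 1: 150 μL brought to 1500 μL → factor 1500/150 = 10
Step 2: 0.4 mL + 5.6 mL = 6 mL total → factor 6/0.4 = 15
Dilution factor through tube #2 = 10 × 15 = 150
[tube #2] = 4.00 mM / 150 = 0.02667 mM = 26.7 μM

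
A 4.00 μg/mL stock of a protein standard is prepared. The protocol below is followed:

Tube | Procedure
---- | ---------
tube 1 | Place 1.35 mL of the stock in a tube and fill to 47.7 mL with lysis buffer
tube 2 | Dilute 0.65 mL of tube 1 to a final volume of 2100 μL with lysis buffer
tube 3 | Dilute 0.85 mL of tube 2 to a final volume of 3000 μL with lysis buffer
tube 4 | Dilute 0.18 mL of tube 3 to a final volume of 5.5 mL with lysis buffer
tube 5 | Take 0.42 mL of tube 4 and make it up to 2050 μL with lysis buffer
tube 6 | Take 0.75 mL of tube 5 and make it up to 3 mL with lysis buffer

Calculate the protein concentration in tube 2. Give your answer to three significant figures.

0.0350 μg/mL

Step 1: 1.35 mL brought to 47.7 mL → factor 47.7/1.35 = 35.333
Step 2: 0.65 mL brought to 2100 μL → factor 2.1/0.65 = 3.2308
Dilution factor through tube 2 = 35.333 × 3.2308 = 114.15
[tube 2] = 4.00 μg/mL / 114.15 = 0.0350 μg/mL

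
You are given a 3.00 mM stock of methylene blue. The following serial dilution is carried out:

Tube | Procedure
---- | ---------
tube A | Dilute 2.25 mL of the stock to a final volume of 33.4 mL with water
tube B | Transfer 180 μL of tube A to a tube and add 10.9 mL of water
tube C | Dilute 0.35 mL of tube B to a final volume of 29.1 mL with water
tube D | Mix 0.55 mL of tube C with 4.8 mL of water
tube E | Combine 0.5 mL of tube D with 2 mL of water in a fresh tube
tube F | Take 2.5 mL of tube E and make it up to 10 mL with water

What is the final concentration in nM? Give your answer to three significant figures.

0.203 nM

Step 1: 2.25 mL brought to 33.4 mL → factor 33.4/2.25 = 14.844
Step 2: 180 μL + 10.9 mL = 11080 μL total → factor 11080/180 = 61.556
Step 3: 0.35 mL brought to 29.1 mL → factor 29.1/0.35 = 83.143
Step 4: 0.55 mL + 4.8 mL = 5.35 mL total → factor 5.35/0.55 = 9.7273
Step 5: 0.5 mL + 2 mL = 2.5 mL total → factor 2.5/0.5 = 5
Step 6: 2.5 mL brought to 10 mL → factor 10/2.5 = 4
Overall dilution factor = 14.844 × 61.556 × 83.143 × 9.7273 × 5 × 4 = 1.478 × 10^7
Final = 3.00 mM / 1.478 × 10^7 = 2.030 × 10^-7 mM = 0.203 nM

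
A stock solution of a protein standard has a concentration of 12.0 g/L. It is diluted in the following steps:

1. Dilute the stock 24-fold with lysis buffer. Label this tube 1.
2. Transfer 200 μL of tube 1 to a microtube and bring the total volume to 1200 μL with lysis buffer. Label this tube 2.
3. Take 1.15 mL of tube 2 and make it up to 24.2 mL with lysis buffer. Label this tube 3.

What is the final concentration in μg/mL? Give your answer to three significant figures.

3.96 μg/mL

Step 1: 24-fold → factor 24
Step 2: 200 μL brought to 1200 μL → factor 1200/200 = 6
Step 3: 1.15 mL brought to 24.2 mL → factor 24.2/1.15 = 21.043
Overall dilution factor = 24 × 6 × 21.043 = 3030.3
Final = 12.0 g/L / 3030.3 = 0.003960 g/L = 3.96 μg/mL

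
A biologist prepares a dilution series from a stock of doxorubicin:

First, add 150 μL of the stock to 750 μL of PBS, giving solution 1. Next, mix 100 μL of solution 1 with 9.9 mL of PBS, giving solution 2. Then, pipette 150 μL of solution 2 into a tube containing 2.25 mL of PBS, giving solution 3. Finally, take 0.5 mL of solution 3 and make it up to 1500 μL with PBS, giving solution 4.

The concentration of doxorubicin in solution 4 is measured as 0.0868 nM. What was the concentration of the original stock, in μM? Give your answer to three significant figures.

2.50 μM

Step 1: 150 μL + 750 μL = 900 μL total → factor 900/150 = 6
Step 2: 100 μL + 9.9 mL = 10000 μL total → factor 10000/100 = 100
Step 3: 150 μL + 2.25 mL = 2400 μL total → factor 2400/150 = 16
Step 4: 0.5 mL brought to 1500 μL → factor 1.5/0.5 = 3
Overall dilution factor = 6 × 100 × 16 × 3 = 28800
Stock = 0.0868 nM × 28800 = 2500 nM = 2.50 μM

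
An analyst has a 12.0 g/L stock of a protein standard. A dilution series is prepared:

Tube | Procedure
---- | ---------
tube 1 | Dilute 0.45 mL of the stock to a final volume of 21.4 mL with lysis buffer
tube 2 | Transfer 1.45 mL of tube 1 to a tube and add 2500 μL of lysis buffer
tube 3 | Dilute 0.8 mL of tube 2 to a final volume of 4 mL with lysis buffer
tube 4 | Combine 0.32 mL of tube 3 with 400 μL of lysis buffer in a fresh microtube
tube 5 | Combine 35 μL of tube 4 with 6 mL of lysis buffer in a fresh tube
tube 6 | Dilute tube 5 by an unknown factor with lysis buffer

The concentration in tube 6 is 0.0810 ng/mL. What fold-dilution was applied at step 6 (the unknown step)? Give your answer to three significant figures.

Step 1: 0.45 mL brought to 21.4 mL → factor 21.4/0.45 = 47.556
Step 2: 1.45 mL + 2500 μL = 3.95 mL total → factor 3.95/1.45 = 2.7241
Step 3: 0.8 mL brought to 4 mL → factor 4/0.8 = 5
Step 4: 0.32 mL + 400 μL = 0.72 mL total → factor 0.72/0.32 = 2.25
Step 5: 35 μL + 6 mL = 6035 μL total → factor 6035/35 = 172.43
Step 6: unknown factor x
Product of known-step factors = 2.513 × 10^5
Overall factor = 12.0 g/L / (0.0810 ng/mL) = 1.4815 × 10^8
x = 1.4815 × 10^8 / 2.513 × 10^5 = 590

590-fold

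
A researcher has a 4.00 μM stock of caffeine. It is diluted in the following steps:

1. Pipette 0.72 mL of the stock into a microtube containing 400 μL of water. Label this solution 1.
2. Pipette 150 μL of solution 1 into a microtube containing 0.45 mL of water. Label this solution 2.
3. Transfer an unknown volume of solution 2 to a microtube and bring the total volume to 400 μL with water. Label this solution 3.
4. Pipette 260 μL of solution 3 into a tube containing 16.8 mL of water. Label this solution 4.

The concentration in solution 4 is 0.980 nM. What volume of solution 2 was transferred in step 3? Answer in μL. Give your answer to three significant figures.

40.0 μL

Step 1: 0.72 mL + 400 μL = 1.12 mL total → factor 1.12/0.72 = 1.5556
Step 2: 150 μL + 0.45 mL = 600 μL total → factor 600/150 = 4
Step 3: v brought to 400 μL → factor = 400 μL/v
Step 4: 260 μL + 16.8 mL = 17060 μL total → factor 17060/260 = 65.615
Product of known-step factors = 408.27
Overall factor = 4.00 μM / (0.980 nM) = 4081.6
Step-3 factor = 4081.6 / 408.27 = 9.9973
v = 400 μL / 9.9973 = 40.0 μL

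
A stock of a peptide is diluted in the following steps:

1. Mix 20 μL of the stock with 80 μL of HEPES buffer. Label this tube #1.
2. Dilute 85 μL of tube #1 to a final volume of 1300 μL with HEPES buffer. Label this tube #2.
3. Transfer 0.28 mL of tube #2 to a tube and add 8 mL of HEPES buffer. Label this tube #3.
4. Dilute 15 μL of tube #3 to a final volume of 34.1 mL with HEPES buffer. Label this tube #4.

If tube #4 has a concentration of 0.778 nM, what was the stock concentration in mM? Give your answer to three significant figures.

4.00 mM

Step 1: 20 μL + 80 μL = 100 μL total → factor 100/20 = 5
Step 2: 85 μL brought to 1300 μL → factor 1300/85 = 15.294
Step 3: 0.28 mL + 8 mL = 8.28 mL total → factor 8.28/0.28 = 29.571
Step 4: 15 μL brought to 34.1 mL → factor 34100/15 = 2273.3
Overall dilution factor = 5 × 15.294 × 29.571 × 2273.3 = 5.1408 × 10^6
Stock = 0.778 nM × 5.1408 × 10^6 = 4.000 × 10^6 nM = 4.00 mM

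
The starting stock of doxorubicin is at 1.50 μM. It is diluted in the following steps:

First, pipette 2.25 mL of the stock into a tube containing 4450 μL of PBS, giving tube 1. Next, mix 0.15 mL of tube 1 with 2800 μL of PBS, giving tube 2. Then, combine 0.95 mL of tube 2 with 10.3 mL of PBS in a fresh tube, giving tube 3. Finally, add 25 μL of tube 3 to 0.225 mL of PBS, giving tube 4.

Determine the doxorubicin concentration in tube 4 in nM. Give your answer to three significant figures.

Step 1: 2.25 mL + 4450 μL = 6.7 mL total → factor 6.7/2.25 = 2.9778
Step 2: 0.15 mL + 2800 μL = 2.95 mL total → factor 2.95/0.15 = 19.667
Step 3: 0.95 mL + 10.3 mL = 11.25 mL total → factor 11.25/0.95 = 11.842
Step 4: 25 μL + 0.225 mL = 250 μL total → factor 250/25 = 10
Overall dilution factor = 2.9778 × 19.667 × 11.842 × 10 = 6935.1
Final = 1.50 μM / 6935.1 = 0.0002163 μM = 0.216 nM

0.216 nM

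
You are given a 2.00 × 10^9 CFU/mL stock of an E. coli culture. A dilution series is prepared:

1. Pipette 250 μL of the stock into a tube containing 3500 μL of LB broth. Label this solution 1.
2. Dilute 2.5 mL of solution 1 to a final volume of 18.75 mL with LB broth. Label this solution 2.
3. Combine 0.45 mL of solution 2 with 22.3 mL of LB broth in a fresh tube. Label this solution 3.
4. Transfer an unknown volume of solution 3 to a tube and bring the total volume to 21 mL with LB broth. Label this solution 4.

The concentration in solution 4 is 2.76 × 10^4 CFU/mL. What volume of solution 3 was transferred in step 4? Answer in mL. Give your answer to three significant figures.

1.65 mL

Step 1: 250 μL + 3500 μL = 3750 μL total → factor 3750/250 = 15
Step 2: 2.5 mL brought to 18.75 mL → factor 18.75/2.5 = 7.5
Step 3: 0.45 mL + 22.3 mL = 22.75 mL total → factor 22.75/0.45 = 50.556
Step 4: v brought to 21 mL → factor = 21 mL/v
Product of known-step factors = 5687.5
Overall factor = 2.00 × 10^9 CFU/mL / (2.76 × 10^4 CFU/mL) = 72464
Step-4 factor = 72464 / 5687.5 = 12.741
v = 21 mL / 12.741 = 1.65 mL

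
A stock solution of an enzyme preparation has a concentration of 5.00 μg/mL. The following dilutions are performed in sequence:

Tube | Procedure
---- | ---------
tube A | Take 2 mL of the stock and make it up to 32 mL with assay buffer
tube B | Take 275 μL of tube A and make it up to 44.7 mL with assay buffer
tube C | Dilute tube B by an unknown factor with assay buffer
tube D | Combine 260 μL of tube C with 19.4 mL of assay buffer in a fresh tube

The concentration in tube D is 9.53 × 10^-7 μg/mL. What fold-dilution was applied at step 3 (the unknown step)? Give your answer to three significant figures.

26.7-fold

Step 1: 2 mL brought to 32 mL → factor 32/2 = 16
Step 2: 275 μL brought to 44.7 mL → factor 44700/275 = 162.55
Step 3: unknown factor x
Step 4: 260 μL + 19.4 mL = 19660 μL total → factor 19660/260 = 75.615
Product of known-step factors = 1.9665 × 10^5
Overall factor = 5.00 μg/mL / (9.53 × 10^-7 μg/mL) = 5.2466 × 10^6
x = 5.2466 × 10^6 / 1.9665 × 10^5 = 26.7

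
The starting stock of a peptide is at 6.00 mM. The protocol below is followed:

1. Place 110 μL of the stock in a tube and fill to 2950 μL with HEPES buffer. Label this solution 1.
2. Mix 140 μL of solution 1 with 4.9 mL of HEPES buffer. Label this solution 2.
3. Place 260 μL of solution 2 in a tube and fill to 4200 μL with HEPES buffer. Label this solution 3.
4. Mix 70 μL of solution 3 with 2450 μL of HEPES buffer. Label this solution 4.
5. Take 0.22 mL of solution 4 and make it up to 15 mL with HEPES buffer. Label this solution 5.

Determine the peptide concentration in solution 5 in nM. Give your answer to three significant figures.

Step 1: 110 μL brought to 2950 μL → factor 2950/110 = 26.818
Step 2: 140 μL + 4.9 mL = 5040 μL total → factor 5040/140 = 36
Step 3: 260 μL brought to 4200 μL → factor 4200/260 = 16.154
Step 4: 70 μL + 2450 μL = 2520 μL total → factor 2520/70 = 36
Step 5: 0.22 mL brought to 15 mL → factor 15/0.22 = 68.182
Overall dilution factor = 26.818 × 36 × 16.154 × 36 × 68.182 = 3.8281 × 10^7
Final = 6.00 mM / 3.8281 × 10^7 = 1.567 × 10^-7 mM = 0.157 nM

0.157 nM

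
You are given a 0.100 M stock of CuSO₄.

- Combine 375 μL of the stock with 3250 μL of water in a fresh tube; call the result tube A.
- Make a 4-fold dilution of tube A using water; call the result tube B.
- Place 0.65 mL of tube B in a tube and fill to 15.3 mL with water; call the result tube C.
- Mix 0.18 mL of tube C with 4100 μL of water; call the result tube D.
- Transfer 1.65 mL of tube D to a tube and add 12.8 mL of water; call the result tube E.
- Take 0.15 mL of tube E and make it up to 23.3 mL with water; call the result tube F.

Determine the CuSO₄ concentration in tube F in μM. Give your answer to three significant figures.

0.00340 μM

Step 1: 375 μL + 3250 μL = 3625 μL total → factor 3625/375 = 9.6667
Step 2: 4-fold → factor 4
Step 3: 0.65 mL brought to 15.3 mL → factor 15.3/0.65 = 23.538
Step 4: 0.18 mL + 4100 μL = 4.28 mL total → factor 4.28/0.18 = 23.778
Step 5: 1.65 mL + 12.8 mL = 14.45 mL total → factor 14.45/1.65 = 8.7576
Step 6: 0.15 mL brought to 23.3 mL → factor 23.3/0.15 = 155.33
Overall dilution factor = 9.6667 × 4 × 23.538 × 23.778 × 8.7576 × 155.33 = 2.944 × 10^7
Final = 0.100 M / 2.944 × 10^7 = 3.397 × 10^-9 M = 0.00340 μM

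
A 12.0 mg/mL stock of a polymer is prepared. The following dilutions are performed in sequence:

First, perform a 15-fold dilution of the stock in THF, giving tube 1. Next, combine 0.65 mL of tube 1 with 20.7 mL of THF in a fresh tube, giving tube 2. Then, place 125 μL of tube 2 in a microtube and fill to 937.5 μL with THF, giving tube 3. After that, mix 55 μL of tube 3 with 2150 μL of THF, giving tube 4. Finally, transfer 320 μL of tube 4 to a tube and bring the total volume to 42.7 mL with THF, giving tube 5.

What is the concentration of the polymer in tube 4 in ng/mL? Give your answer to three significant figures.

Step 1: 15-fold → factor 15
Step 2: 0.65 mL + 20.7 mL = 21.35 mL total → factor 21.35/0.65 = 32.846
Step 3: 125 μL brought to 937.5 μL → factor 937.5/125 = 7.5
Step 4: 55 μL + 2150 μL = 2205 μL total → factor 2205/55 = 40.091
Dilution factor through tube 4 = 15 × 32.846 × 7.5 × 40.091 = 1.4814 × 10^5
[tube 4] = 12.0 mg/mL / 1.4814 × 10^5 = 8.100 × 10^-5 mg/mL = 81.0 ng/mL

81.0 ng/mL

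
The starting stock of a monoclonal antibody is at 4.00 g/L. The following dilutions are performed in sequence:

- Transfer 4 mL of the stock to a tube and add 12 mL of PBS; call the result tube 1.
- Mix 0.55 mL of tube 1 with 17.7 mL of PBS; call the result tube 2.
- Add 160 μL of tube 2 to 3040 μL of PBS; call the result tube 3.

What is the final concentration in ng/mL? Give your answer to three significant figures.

Step 1: 4 mL + 12 mL = 16 mL total → factor 16/4 = 4
Step 2: 0.55 mL + 17.7 mL = 18.25 mL total → factor 18.25/0.55 = 33.182
Step 3: 160 μL + 3040 μL = 3200 μL total → factor 3200/160 = 20
Overall dilution factor = 4 × 33.182 × 20 = 2654.5
Final = 4.00 g/L / 2654.5 = 0.001507 g/L = 1.51 × 10^3 ng/mL

1.51 × 10^3 ng/mL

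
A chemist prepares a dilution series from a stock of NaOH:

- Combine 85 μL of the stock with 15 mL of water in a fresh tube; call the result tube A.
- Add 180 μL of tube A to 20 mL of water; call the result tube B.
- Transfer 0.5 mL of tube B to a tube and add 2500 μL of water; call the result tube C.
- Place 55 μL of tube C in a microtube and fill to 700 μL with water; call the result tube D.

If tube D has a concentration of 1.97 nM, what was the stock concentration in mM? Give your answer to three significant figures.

2.99 mM

Step 1: 85 μL + 15 mL = 15085 μL total → factor 15085/85 = 177.47
Step 2: 180 μL + 20 mL = 20180 μL total → factor 20180/180 = 112.11
Step 3: 0.5 mL + 2500 μL = 3 mL total → factor 3/0.5 = 6
Step 4: 55 μL brought to 700 μL → factor 700/55 = 12.727
Overall dilution factor = 177.47 × 112.11 × 6 × 12.727 = 1.5194 × 10^6
Stock = 1.97 nM × 1.5194 × 10^6 = 2.993 × 10^6 nM = 2.99 mM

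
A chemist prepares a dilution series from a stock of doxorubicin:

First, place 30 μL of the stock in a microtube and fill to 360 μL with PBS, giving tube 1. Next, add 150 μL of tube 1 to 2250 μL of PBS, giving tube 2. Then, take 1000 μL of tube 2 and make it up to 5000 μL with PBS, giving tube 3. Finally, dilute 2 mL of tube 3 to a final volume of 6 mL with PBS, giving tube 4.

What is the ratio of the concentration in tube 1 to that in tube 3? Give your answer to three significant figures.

80.0

Step 1: 30 μL brought to 360 μL → factor 360/30 = 12
Step 2: 150 μL + 2250 μL = 2400 μL total → factor 2400/150 = 16
Step 3: 1000 μL brought to 5000 μL → factor 5000/1000 = 5
Dilution factor to tube 1 = 12; to tube 3 = 960
[tube 1]/[tube 3] = (factor to tube 3)/(factor to tube 1) = 960/12 = 80.0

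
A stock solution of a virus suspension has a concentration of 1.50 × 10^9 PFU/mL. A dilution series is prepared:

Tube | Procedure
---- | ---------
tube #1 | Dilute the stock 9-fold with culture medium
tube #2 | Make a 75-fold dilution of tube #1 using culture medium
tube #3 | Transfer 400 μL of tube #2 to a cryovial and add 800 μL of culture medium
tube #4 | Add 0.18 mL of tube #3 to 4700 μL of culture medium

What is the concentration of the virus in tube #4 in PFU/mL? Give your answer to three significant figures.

Step 1: 9-fold → factor 9
Step 2: 75-fold → factor 75
Step 3: 400 μL + 800 μL = 1200 μL total → factor 1200/400 = 3
Step 4: 0.18 mL + 4700 μL = 4.88 mL total → factor 4.88/0.18 = 27.111
Overall dilution factor = 9 × 75 × 3 × 27.111 = 54900
Final = 1.50 × 10^9 PFU/mL / 54900 = 2.73 × 10^4 PFU/mL

2.73 × 10^4 PFU/mL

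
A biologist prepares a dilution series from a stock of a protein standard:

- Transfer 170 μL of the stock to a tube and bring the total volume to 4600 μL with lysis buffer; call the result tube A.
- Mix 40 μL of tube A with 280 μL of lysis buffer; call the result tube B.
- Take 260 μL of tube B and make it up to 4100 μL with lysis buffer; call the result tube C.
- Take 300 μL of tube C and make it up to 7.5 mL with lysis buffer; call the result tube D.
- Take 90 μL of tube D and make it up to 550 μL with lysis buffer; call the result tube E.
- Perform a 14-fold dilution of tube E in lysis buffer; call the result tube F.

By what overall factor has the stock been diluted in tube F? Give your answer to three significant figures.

Step 1: 170 μL brought to 4600 μL → factor 4600/170 = 27.059
Step 2: 40 μL + 280 μL = 320 μL total → factor 320/40 = 8
Step 3: 260 μL brought to 4100 μL → factor 4100/260 = 15.769
Step 4: 300 μL brought to 7.5 mL → factor 7500/300 = 25
Step 5: 90 μL brought to 550 μL → factor 550/90 = 6.1111
Step 6: 14-fold → factor 14
Overall dilution factor = 27.059 × 8 × 15.769 × 25 × 6.1111 × 14 = 7.3013 × 10^6

7.30 × 10^6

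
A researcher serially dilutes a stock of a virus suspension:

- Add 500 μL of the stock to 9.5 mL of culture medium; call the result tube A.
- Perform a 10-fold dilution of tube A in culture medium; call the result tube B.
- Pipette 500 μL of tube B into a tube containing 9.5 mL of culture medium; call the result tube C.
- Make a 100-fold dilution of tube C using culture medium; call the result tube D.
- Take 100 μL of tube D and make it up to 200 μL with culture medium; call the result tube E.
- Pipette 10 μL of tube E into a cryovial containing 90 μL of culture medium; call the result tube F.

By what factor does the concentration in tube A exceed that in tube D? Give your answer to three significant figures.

2.00 × 10^4

Step 1: 500 μL + 9.5 mL = 10000 μL total → factor 10000/500 = 20
Step 2: 10-fold → factor 10
Step 3: 500 μL + 9.5 mL = 10000 μL total → factor 10000/500 = 20
Step 4: 100-fold → factor 100
Dilution factor to tube A = 20; to tube D = 4 × 10^5
[tube A]/[tube D] = (factor to tube D)/(factor to tube A) = 4 × 10^5/20 = 2.00 × 10^4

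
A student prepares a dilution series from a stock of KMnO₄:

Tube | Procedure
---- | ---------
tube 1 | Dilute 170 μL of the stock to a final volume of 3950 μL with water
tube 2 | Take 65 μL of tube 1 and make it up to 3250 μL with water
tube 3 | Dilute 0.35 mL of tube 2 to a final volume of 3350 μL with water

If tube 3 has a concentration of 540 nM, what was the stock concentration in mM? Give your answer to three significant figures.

Step 1: 170 μL brought to 3950 μL → factor 3950/170 = 23.235
Step 2: 65 μL brought to 3250 μL → factor 3250/65 = 50
Step 3: 0.35 mL brought to 3350 μL → factor 3.35/0.35 = 9.5714
Overall dilution factor = 23.235 × 50 × 9.5714 = 11120
Stock = 540 nM × 11120 = 6.005 × 10^6 nM = 6.00 mM

6.00 mM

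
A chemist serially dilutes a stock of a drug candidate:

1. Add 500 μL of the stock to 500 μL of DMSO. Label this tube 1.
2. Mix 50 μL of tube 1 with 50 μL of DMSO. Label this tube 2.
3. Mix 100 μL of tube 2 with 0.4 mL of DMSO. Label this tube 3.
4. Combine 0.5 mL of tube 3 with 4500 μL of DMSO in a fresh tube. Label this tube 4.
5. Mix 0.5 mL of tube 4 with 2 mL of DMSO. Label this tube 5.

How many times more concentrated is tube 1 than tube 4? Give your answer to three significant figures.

100

Step 1: 500 μL + 500 μL = 1000 μL total → factor 1000/500 = 2
Step 2: 50 μL + 50 μL = 100 μL total → factor 100/50 = 2
Step 3: 100 μL + 0.4 mL = 500 μL total → factor 500/100 = 5
Step 4: 0.5 mL + 4500 μL = 5 mL total → factor 5/0.5 = 10
Dilution factor to tube 1 = 2; to tube 4 = 200
[tube 1]/[tube 4] = (factor to tube 4)/(factor to tube 1) = 200/2 = 100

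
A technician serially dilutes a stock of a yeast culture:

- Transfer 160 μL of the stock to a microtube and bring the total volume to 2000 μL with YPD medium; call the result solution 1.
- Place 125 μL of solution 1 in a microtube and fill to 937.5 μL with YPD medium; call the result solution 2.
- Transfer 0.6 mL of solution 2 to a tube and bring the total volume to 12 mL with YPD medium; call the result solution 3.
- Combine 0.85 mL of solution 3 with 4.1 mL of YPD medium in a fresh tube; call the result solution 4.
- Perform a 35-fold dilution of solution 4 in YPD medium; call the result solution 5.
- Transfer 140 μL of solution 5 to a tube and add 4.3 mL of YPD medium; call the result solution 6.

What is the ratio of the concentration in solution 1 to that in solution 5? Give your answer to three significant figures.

3.06 × 10^4

Step 1: 160 μL brought to 2000 μL → factor 2000/160 = 12.5
Step 2: 125 μL brought to 937.5 μL → factor 937.5/125 = 7.5
Step 3: 0.6 mL brought to 12 mL → factor 12/0.6 = 20
Step 4: 0.85 mL + 4.1 mL = 4.95 mL total → factor 4.95/0.85 = 5.8235
Step 5: 35-fold → factor 35
Dilution factor to solution 1 = 12.5; to solution 5 = 3.8217 × 10^5
[solution 1]/[solution 5] = (factor to solution 5)/(factor to solution 1) = 3.8217 × 10^5/12.5 = 3.06 × 10^4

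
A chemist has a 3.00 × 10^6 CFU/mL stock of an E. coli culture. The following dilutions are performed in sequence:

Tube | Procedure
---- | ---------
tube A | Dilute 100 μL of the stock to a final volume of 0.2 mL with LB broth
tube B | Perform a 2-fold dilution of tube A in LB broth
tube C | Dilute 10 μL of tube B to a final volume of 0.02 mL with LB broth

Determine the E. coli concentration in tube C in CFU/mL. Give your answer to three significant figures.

3.75 × 10^5 CFU/mL

Step 1: 100 μL brought to 0.2 mL → factor 200/100 = 2
Step 2: 2-fold → factor 2
Step 3: 10 μL brought to 0.02 mL → factor 20/10 = 2
Overall dilution factor = 2 × 2 × 2 = 8
Final = 3.00 × 10^6 CFU/mL / 8 = 3.75 × 10^5 CFU/mL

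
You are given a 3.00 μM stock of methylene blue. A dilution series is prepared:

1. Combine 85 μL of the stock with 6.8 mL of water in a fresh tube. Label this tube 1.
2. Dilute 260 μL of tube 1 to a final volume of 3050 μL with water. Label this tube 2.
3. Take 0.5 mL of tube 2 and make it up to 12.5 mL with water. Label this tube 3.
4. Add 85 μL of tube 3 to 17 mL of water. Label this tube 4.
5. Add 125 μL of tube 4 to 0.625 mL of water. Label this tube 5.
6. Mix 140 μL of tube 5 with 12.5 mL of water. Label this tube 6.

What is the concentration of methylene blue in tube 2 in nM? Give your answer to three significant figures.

3.16 nM

Step 1: 85 μL + 6.8 mL = 6885 μL total → factor 6885/85 = 81
Step 2: 260 μL brought to 3050 μL → factor 3050/260 = 11.731
Dilution factor through tube 2 = 81 × 11.731 = 950.19
[tube 2] = 3.00 μM / 950.19 = 0.003157 μM = 3.16 nM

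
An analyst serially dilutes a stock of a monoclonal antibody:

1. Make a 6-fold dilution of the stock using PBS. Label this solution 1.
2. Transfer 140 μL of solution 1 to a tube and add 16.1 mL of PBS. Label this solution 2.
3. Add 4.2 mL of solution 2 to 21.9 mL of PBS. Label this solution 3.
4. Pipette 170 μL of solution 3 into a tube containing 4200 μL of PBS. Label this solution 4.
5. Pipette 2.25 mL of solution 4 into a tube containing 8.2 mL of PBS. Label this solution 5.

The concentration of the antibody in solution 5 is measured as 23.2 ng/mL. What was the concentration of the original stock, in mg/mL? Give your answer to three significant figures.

12.0 mg/mL

Step 1: 6-fold → factor 6
Step 2: 140 μL + 16.1 mL = 16240 μL total → factor 16240/140 = 116
Step 3: 4.2 mL + 21.9 mL = 26.1 mL total → factor 26.1/4.2 = 6.2143
Step 4: 170 μL + 4200 μL = 4370 μL total → factor 4370/170 = 25.706
Step 5: 2.25 mL + 8.2 mL = 10.45 mL total → factor 10.45/2.25 = 4.6444
Overall dilution factor = 6 × 116 × 6.2143 × 25.706 × 4.6444 = 5.1638 × 10^5
Stock = 23.2 ng/mL × 5.1638 × 10^5 = 1.198 × 10^7 ng/mL = 12.0 mg/mL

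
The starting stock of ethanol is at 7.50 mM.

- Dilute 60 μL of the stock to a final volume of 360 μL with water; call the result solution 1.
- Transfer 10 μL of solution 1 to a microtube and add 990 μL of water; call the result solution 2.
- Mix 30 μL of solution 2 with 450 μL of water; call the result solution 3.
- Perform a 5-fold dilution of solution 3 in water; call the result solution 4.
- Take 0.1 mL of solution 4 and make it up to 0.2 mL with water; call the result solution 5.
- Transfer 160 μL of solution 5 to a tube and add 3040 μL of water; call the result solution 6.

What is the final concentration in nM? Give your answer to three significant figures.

Step 1: 60 μL brought to 360 μL → factor 360/60 = 6
Step 2: 10 μL + 990 μL = 1000 μL total → factor 1000/10 = 100
Step 3: 30 μL + 450 μL = 480 μL total → factor 480/30 = 16
Step 4: 5-fold → factor 5
Step 5: 0.1 mL brought to 0.2 mL → factor 0.2/0.1 = 2
Step 6: 160 μL + 3040 μL = 3200 μL total → factor 3200/160 = 20
Overall dilution factor = 6 × 100 × 16 × 5 × 2 × 20 = 1.92 × 10^6
Final = 7.50 mM / 1.92 × 10^6 = 3.906 × 10^-6 mM = 3.91 nM

3.91 nM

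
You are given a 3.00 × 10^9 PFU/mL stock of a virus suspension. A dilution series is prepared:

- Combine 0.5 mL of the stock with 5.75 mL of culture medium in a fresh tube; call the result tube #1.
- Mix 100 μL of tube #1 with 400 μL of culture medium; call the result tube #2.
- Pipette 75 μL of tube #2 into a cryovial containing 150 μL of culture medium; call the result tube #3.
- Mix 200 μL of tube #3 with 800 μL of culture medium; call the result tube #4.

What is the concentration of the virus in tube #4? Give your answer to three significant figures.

Step 1: 0.5 mL + 5.75 mL = 6.25 mL total → factor 6.25/0.5 = 12.5
Step 2: 100 μL + 400 μL = 500 μL total → factor 500/100 = 5
Step 3: 75 μL + 150 μL = 225 μL total → factor 225/75 = 3
Step 4: 200 μL + 800 μL = 1000 μL total → factor 1000/200 = 5
Overall dilution factor = 12.5 × 5 × 3 × 5 = 937.5
Final = 3.00 × 10^9 PFU/mL / 937.5 = 3.20 × 10^6 PFU/mL

3.20 × 10^6 PFU/mL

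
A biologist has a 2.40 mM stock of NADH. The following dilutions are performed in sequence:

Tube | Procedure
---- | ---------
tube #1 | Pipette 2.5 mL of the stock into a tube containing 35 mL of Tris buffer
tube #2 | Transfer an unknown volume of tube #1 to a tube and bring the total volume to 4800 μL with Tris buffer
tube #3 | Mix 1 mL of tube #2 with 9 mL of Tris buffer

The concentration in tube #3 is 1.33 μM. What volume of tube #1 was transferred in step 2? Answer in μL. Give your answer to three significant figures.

399 μL

Step 1: 2.5 mL + 35 mL = 37.5 mL total → factor 37.5/2.5 = 15
Step 2: v brought to 4800 μL → factor = 4800 μL/v
Step 3: 1 mL + 9 mL = 10 mL total → factor 10/1 = 10
Product of known-step factors = 150
Overall factor = 2.40 mM / (1.33 μM) = 1804.5
Step-2 factor = 1804.5 / 150 = 12.03
v = 4800 μL / 12.03 = 399 μL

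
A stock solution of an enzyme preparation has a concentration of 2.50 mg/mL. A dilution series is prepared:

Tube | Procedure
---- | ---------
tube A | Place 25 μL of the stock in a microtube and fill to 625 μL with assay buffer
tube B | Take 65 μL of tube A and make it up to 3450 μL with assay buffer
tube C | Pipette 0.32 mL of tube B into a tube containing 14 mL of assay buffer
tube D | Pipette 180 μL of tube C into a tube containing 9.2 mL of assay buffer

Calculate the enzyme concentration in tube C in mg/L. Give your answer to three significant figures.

0.0421 mg/L

Step 1: 25 μL brought to 625 μL → factor 625/25 = 25
Step 2: 65 μL brought to 3450 μL → factor 3450/65 = 53.077
Step 3: 0.32 mL + 14 mL = 14.32 mL total → factor 14.32/0.32 = 44.75
Dilution factor through tube C = 25 × 53.077 × 44.75 = 59380
[tube C] = 2.50 mg/mL / 59380 = 4.210 × 10^-5 mg/mL = 0.0421 mg/L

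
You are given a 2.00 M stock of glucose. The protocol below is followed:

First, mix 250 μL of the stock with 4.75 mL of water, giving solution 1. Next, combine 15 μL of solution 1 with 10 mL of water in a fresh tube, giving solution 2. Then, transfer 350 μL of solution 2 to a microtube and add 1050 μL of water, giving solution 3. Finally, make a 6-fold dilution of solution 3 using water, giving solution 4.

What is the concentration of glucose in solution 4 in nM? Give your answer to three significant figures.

6.24 × 10^3 nM

Step 1: 250 μL + 4.75 mL = 5000 μL total → factor 5000/250 = 20
Step 2: 15 μL + 10 mL = 10015 μL total → factor 10015/15 = 667.67
Step 3: 350 μL + 1050 μL = 1400 μL total → factor 1400/350 = 4
Step 4: 6-fold → factor 6
Overall dilution factor = 20 × 667.67 × 4 × 6 = 3.2048 × 10^5
Final = 2.00 M / 3.2048 × 10^5 = 6.241 × 10^-6 M = 6.24 × 10^3 nM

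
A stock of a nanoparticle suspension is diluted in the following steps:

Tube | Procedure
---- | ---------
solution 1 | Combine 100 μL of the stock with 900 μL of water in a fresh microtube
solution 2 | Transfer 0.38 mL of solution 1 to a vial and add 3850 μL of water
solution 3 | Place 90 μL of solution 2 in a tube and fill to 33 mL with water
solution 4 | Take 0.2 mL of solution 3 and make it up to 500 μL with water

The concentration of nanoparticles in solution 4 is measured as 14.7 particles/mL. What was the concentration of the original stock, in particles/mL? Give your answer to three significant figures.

Step 1: 100 μL + 900 μL = 1000 μL total → factor 1000/100 = 10
Step 2: 0.38 mL + 3850 μL = 4.23 mL total → factor 4.23/0.38 = 11.132
Step 3: 90 μL brought to 33 mL → factor 33000/90 = 366.67
Step 4: 0.2 mL brought to 500 μL → factor 0.5/0.2 = 2.5
Overall dilution factor = 10 × 11.132 × 366.67 × 2.5 = 1.0204 × 10^5
Stock = 14.7 particles/mL × 1.0204 × 10^5 = 1.50 × 10^6 particles/mL

1.50 × 10^6 particles/mL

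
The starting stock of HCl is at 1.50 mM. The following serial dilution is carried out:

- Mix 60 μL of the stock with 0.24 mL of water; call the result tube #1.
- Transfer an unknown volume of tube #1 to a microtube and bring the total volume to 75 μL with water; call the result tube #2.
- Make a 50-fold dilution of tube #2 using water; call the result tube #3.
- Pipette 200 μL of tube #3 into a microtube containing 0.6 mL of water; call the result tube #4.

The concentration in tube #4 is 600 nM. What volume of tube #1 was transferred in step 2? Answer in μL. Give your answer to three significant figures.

Step 1: 60 μL + 0.24 mL = 300 μL total → factor 300/60 = 5
Step 2: v brought to 75 μL → factor = 75 μL/v
Step 3: 50-fold → factor 50
Step 4: 200 μL + 0.6 mL = 800 μL total → factor 800/200 = 4
Product of known-step factors = 1000
Overall factor = 1.50 mM / (600 nM) = 2500
Step-2 factor = 2500 / 1000 = 2.5
v = 75 μL / 2.5 = 30.0 μL

30.0 μL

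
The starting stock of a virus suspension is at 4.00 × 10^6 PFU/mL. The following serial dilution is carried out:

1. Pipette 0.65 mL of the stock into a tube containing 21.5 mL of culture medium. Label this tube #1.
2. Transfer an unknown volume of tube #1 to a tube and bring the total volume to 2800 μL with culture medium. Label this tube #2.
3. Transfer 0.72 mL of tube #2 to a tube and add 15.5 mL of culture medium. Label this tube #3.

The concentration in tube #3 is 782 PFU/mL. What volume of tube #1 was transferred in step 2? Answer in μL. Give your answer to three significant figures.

420 μL

Step 1: 0.65 mL + 21.5 mL = 22.15 mL total → factor 22.15/0.65 = 34.077
Step 2: v brought to 2800 μL → factor = 2800 μL/v
Step 3: 0.72 mL + 15.5 mL = 16.22 mL total → factor 16.22/0.72 = 22.528
Product of known-step factors = 767.68
Overall factor = 4.00 × 10^6 PFU/mL / (782 PFU/mL) = 5115.1
Step-2 factor = 5115.1 / 767.68 = 6.6631
v = 2800 μL / 6.6631 = 420 μL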